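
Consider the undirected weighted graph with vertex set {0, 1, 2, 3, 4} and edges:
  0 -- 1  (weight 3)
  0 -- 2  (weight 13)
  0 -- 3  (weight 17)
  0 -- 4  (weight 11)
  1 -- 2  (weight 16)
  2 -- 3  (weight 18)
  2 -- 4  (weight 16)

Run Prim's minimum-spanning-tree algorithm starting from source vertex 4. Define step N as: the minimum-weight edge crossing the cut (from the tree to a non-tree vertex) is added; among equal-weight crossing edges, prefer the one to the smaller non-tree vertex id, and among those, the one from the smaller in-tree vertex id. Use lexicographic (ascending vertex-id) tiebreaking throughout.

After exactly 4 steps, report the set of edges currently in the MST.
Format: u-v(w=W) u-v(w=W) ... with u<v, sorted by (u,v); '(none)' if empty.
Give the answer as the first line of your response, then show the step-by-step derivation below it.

0-1(w=3) 0-2(w=13) 0-3(w=17) 0-4(w=11)

step 1: add edge 0-4 (w=11); MST = {0-4(w=11)}
step 2: add edge 0-1 (w=3); MST = {0-1(w=3) 0-4(w=11)}
step 3: add edge 0-2 (w=13); MST = {0-1(w=3) 0-2(w=13) 0-4(w=11)}
step 4: add edge 0-3 (w=17); MST = {0-1(w=3) 0-2(w=13) 0-3(w=17) 0-4(w=11)}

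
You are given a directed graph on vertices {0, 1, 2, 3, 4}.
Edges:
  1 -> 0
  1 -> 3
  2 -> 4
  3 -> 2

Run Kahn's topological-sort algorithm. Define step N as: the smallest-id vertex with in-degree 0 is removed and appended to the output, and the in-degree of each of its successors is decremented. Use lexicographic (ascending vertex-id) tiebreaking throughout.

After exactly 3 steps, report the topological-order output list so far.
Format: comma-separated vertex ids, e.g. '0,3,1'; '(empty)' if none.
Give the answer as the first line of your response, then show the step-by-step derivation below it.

1,0,3

step 1: output 1; order=[1]; indeg=(0,0,1,0,1)
step 2: output 0; order=[1,0]; indeg=(0,0,1,0,1)
step 3: output 3; order=[1,0,3]; indeg=(0,0,0,0,1)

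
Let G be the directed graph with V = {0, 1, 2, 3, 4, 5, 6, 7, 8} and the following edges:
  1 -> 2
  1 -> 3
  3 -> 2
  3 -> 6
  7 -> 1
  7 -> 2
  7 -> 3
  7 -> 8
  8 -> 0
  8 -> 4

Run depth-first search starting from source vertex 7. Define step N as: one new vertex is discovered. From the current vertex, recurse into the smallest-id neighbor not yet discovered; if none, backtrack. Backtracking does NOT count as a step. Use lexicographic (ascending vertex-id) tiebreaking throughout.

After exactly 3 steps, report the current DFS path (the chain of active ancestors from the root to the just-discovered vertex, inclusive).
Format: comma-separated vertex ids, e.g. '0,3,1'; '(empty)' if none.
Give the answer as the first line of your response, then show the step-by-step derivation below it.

7,1,2

step 1: discover 7; path=7; order=7
step 2: discover 1; path=7>1; order=7,1
step 3: discover 2; path=7>1>2; order=7,1,2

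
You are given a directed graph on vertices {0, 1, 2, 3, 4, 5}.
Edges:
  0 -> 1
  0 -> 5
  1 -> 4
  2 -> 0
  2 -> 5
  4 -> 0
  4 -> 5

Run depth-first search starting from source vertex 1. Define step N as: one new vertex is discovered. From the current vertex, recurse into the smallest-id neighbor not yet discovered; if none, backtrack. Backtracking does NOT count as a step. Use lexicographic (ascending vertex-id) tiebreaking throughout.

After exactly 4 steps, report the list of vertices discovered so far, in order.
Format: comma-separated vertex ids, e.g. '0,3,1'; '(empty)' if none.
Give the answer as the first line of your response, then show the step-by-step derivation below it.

1,4,0,5

step 1: discover 1; path=1; order=1
step 2: discover 4; path=1>4; order=1,4
step 3: discover 0; path=1>4>0; order=1,4,0
step 4: discover 5; path=1>4>0>5; order=1,4,0,5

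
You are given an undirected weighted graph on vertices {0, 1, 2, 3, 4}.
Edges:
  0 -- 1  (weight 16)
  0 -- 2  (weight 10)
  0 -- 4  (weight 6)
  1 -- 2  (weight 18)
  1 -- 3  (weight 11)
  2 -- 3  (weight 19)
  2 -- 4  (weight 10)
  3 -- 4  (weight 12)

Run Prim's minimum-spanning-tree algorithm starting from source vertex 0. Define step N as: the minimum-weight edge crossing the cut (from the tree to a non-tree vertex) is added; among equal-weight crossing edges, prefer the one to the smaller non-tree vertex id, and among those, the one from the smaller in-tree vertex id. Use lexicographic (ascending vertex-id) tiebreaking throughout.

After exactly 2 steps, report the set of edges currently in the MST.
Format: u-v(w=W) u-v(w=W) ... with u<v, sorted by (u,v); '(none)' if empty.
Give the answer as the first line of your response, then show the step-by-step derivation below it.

0-2(w=10) 0-4(w=6)

step 1: add edge 0-4 (w=6); MST = {0-4(w=6)}
step 2: add edge 0-2 (w=10); MST = {0-2(w=10) 0-4(w=6)}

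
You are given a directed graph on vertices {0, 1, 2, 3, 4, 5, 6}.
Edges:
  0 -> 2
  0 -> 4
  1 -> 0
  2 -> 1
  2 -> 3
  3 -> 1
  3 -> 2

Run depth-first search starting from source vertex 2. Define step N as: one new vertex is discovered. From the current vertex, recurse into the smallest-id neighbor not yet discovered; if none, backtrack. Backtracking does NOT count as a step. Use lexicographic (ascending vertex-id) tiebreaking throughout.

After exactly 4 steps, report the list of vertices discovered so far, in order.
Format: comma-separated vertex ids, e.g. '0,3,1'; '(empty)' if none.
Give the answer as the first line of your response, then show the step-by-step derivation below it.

2,1,0,4

step 1: discover 2; path=2; order=2
step 2: discover 1; path=2>1; order=2,1
step 3: discover 0; path=2>1>0; order=2,1,0
step 4: discover 4; path=2>1>0>4; order=2,1,0,4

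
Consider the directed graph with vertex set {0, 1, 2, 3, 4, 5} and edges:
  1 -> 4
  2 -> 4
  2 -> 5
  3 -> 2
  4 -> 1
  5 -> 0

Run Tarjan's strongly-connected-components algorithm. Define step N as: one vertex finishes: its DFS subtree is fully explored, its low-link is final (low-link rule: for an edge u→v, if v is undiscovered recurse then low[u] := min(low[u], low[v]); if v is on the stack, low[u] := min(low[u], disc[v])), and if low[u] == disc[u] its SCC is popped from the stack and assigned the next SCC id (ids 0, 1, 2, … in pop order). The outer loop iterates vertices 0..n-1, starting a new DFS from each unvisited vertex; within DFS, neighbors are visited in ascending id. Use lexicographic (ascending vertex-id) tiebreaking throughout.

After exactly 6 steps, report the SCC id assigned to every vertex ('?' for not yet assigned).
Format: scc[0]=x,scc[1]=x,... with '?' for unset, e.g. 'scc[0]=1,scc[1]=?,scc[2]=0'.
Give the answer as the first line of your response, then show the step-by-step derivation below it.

scc[0]=0,scc[1]=1,scc[2]=3,scc[3]=4,scc[4]=1,scc[5]=2

step 1: low=(low[0]=0,low[1]=?,low[2]=?,low[3]=?,low[4]=?,low[5]=?); scc=(scc[0]=0,scc[1]=?,scc[2]=?,scc[3]=?,scc[4]=?,scc[5]=?)
step 2: low=(low[0]=0,low[1]=1,low[2]=?,low[3]=?,low[4]=1,low[5]=?); scc=(scc[0]=0,scc[1]=?,scc[2]=?,scc[3]=?,scc[4]=?,scc[5]=?)
step 3: low=(low[0]=0,low[1]=1,low[2]=?,low[3]=?,low[4]=1,low[5]=?); scc=(scc[0]=0,scc[1]=1,scc[2]=?,scc[3]=?,scc[4]=1,scc[5]=?)
step 4: low=(low[0]=0,low[1]=1,low[2]=3,low[3]=?,low[4]=1,low[5]=4); scc=(scc[0]=0,scc[1]=1,scc[2]=?,scc[3]=?,scc[4]=1,scc[5]=2)
step 5: low=(low[0]=0,low[1]=1,low[2]=3,low[3]=?,low[4]=1,low[5]=4); scc=(scc[0]=0,scc[1]=1,scc[2]=3,scc[3]=?,scc[4]=1,scc[5]=2)
step 6: low=(low[0]=0,low[1]=1,low[2]=3,low[3]=5,low[4]=1,low[5]=4); scc=(scc[0]=0,scc[1]=1,scc[2]=3,scc[3]=4,scc[4]=1,scc[5]=2)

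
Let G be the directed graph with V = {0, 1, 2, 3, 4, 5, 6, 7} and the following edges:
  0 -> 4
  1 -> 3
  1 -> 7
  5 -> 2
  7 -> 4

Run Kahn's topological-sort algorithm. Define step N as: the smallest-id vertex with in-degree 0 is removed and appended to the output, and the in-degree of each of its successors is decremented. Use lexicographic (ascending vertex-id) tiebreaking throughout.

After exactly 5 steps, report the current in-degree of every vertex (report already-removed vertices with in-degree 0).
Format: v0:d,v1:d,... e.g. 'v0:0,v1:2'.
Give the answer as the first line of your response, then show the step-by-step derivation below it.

v0:0,v1:0,v2:0,v3:0,v4:1,v5:0,v6:0,v7:0

step 1: output 0; order=[0]; indeg=(0,0,1,1,1,0,0,1)
step 2: output 1; order=[0,1]; indeg=(0,0,1,0,1,0,0,0)
step 3: output 3; order=[0,1,3]; indeg=(0,0,1,0,1,0,0,0)
step 4: output 5; order=[0,1,3,5]; indeg=(0,0,0,0,1,0,0,0)
step 5: output 2; order=[0,1,3,5,2]; indeg=(0,0,0,0,1,0,0,0)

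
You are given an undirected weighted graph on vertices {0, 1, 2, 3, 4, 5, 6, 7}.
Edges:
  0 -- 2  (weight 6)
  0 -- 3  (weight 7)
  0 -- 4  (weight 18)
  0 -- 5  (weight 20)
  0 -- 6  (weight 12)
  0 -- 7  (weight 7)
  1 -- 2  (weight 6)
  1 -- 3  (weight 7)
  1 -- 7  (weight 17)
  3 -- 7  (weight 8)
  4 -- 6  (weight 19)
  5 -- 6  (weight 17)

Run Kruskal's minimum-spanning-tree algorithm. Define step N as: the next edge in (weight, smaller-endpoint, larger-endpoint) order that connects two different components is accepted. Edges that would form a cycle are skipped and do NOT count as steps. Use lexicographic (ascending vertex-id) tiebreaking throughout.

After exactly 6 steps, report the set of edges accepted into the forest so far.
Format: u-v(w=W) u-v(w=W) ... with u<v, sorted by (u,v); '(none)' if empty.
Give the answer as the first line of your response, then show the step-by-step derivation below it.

0-2(w=6) 0-3(w=7) 0-6(w=12) 0-7(w=7) 1-2(w=6) 5-6(w=17)

step 1: add edge 0-2 (w=6); MST = {0-2(w=6)}
step 2: add edge 1-2 (w=6); MST = {0-2(w=6) 1-2(w=6)}
step 3: add edge 0-3 (w=7); MST = {0-2(w=6) 0-3(w=7) 1-2(w=6)}
step 4: add edge 0-7 (w=7); MST = {0-2(w=6) 0-3(w=7) 0-7(w=7) 1-2(w=6)}
step 5: add edge 0-6 (w=12); MST = {0-2(w=6) 0-3(w=7) 0-6(w=12) 0-7(w=7) 1-2(w=6)}
step 6: add edge 5-6 (w=17); MST = {0-2(w=6) 0-3(w=7) 0-6(w=12) 0-7(w=7) 1-2(w=6) 5-6(w=17)}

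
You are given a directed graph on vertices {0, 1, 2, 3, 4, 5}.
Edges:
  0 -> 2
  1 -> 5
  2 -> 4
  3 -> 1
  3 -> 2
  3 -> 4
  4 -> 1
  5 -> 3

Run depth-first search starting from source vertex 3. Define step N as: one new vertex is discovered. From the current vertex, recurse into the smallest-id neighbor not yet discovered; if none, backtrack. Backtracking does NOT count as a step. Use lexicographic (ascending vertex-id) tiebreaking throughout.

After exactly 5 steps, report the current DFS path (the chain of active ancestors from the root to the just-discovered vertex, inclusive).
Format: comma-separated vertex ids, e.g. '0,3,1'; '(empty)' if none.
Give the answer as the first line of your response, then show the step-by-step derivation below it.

3,2,4

step 1: discover 3; path=3; order=3
step 2: discover 1; path=3>1; order=3,1
step 3: discover 5; path=3>1>5; order=3,1,5
step 4: discover 2; path=3>2; order=3,1,5,2
step 5: discover 4; path=3>2>4; order=3,1,5,2,4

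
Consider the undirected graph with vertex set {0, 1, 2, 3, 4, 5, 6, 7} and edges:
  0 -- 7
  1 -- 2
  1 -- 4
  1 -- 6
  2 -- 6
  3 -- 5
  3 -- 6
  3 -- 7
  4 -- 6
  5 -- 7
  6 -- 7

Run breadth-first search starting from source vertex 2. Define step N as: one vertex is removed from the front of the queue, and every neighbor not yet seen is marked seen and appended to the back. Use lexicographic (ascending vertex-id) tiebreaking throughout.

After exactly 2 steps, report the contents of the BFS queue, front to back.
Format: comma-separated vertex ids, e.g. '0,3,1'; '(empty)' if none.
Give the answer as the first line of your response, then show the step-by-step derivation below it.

6,4

step 1: dequeue 2; queue=[1,6]; order=2
step 2: dequeue 1; queue=[6,4]; order=2,1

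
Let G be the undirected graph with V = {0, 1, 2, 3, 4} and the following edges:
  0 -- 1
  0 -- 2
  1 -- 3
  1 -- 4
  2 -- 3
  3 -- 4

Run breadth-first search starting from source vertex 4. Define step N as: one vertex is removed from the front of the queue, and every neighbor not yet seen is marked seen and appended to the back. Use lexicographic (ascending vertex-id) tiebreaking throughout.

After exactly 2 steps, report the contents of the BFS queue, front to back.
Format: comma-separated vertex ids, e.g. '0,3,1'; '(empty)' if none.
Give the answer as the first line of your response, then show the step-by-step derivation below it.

3,0

step 1: dequeue 4; queue=[1,3]; order=4
step 2: dequeue 1; queue=[3,0]; order=4,1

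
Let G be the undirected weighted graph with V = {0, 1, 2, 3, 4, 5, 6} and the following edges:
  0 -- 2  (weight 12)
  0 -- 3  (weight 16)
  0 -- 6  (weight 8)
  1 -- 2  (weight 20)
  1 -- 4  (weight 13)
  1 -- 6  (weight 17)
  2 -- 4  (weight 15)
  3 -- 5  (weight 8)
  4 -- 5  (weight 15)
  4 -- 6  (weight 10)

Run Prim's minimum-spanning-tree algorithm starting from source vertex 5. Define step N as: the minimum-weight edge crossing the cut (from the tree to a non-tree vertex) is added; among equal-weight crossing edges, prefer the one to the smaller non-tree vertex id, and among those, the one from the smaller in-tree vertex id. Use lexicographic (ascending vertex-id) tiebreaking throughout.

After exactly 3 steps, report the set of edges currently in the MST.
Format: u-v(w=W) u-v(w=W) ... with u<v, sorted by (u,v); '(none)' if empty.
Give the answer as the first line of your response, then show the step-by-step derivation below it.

3-5(w=8) 4-5(w=15) 4-6(w=10)

step 1: add edge 3-5 (w=8); MST = {3-5(w=8)}
step 2: add edge 4-5 (w=15); MST = {3-5(w=8) 4-5(w=15)}
step 3: add edge 4-6 (w=10); MST = {3-5(w=8) 4-5(w=15) 4-6(w=10)}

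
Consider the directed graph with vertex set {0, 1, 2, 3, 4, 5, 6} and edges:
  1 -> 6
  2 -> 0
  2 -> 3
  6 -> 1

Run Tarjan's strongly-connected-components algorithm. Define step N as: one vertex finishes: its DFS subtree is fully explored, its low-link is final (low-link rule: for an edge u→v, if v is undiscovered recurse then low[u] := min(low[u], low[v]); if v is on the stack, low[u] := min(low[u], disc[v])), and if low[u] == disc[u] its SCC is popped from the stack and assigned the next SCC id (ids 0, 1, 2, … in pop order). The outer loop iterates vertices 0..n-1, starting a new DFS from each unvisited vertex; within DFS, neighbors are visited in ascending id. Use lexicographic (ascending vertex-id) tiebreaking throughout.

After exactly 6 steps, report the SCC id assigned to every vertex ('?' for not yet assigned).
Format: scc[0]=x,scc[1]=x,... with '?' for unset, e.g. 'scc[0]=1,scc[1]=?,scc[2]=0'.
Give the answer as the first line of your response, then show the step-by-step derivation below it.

scc[0]=0,scc[1]=1,scc[2]=3,scc[3]=2,scc[4]=4,scc[5]=?,scc[6]=1

step 1: low=(low[0]=0,low[1]=?,low[2]=?,low[3]=?,low[4]=?,low[5]=?,low[6]=?); scc=(scc[0]=0,scc[1]=?,scc[2]=?,scc[3]=?,scc[4]=?,scc[5]=?,scc[6]=?)
step 2: low=(low[0]=0,low[1]=1,low[2]=?,low[3]=?,low[4]=?,low[5]=?,low[6]=1); scc=(scc[0]=0,scc[1]=?,scc[2]=?,scc[3]=?,scc[4]=?,scc[5]=?,scc[6]=?)
step 3: low=(low[0]=0,low[1]=1,low[2]=?,low[3]=?,low[4]=?,low[5]=?,low[6]=1); scc=(scc[0]=0,scc[1]=1,scc[2]=?,scc[3]=?,scc[4]=?,scc[5]=?,scc[6]=1)
step 4: low=(low[0]=0,low[1]=1,low[2]=3,low[3]=4,low[4]=?,low[5]=?,low[6]=1); scc=(scc[0]=0,scc[1]=1,scc[2]=?,scc[3]=2,scc[4]=?,scc[5]=?,scc[6]=1)
step 5: low=(low[0]=0,low[1]=1,low[2]=3,low[3]=4,low[4]=?,low[5]=?,low[6]=1); scc=(scc[0]=0,scc[1]=1,scc[2]=3,scc[3]=2,scc[4]=?,scc[5]=?,scc[6]=1)
step 6: low=(low[0]=0,low[1]=1,low[2]=3,low[3]=4,low[4]=5,low[5]=?,low[6]=1); scc=(scc[0]=0,scc[1]=1,scc[2]=3,scc[3]=2,scc[4]=4,scc[5]=?,scc[6]=1)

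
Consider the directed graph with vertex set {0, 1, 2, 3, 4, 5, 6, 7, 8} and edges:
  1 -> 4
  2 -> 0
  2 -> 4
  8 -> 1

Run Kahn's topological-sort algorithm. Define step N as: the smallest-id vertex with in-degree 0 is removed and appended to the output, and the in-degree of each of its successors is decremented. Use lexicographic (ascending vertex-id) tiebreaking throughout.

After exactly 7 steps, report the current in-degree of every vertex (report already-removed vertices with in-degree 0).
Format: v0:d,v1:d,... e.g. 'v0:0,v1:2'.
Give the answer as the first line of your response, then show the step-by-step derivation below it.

v0:0,v1:0,v2:0,v3:0,v4:1,v5:0,v6:0,v7:0,v8:0

step 1: output 2; order=[2]; indeg=(0,1,0,0,1,0,0,0,0)
step 2: output 0; order=[2,0]; indeg=(0,1,0,0,1,0,0,0,0)
step 3: output 3; order=[2,0,3]; indeg=(0,1,0,0,1,0,0,0,0)
step 4: output 5; order=[2,0,3,5]; indeg=(0,1,0,0,1,0,0,0,0)
step 5: output 6; order=[2,0,3,5,6]; indeg=(0,1,0,0,1,0,0,0,0)
step 6: output 7; order=[2,0,3,5,6,7]; indeg=(0,1,0,0,1,0,0,0,0)
step 7: output 8; order=[2,0,3,5,6,7,8]; indeg=(0,0,0,0,1,0,0,0,0)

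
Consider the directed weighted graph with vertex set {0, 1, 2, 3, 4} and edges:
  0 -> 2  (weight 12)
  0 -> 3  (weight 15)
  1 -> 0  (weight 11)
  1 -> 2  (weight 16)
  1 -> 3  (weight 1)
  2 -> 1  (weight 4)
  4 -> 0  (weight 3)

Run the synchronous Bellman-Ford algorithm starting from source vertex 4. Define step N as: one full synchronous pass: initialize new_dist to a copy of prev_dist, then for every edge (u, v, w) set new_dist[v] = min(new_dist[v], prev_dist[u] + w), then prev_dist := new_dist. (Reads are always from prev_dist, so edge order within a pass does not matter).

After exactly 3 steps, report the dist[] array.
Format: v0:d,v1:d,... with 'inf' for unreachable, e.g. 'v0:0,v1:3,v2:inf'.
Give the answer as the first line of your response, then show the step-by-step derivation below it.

v0:3,v1:19,v2:15,v3:18,v4:0

step 1: dist = v0:3,v1:inf,v2:inf,v3:inf,v4:0
step 2: dist = v0:3,v1:inf,v2:15,v3:18,v4:0
step 3: dist = v0:3,v1:19,v2:15,v3:18,v4:0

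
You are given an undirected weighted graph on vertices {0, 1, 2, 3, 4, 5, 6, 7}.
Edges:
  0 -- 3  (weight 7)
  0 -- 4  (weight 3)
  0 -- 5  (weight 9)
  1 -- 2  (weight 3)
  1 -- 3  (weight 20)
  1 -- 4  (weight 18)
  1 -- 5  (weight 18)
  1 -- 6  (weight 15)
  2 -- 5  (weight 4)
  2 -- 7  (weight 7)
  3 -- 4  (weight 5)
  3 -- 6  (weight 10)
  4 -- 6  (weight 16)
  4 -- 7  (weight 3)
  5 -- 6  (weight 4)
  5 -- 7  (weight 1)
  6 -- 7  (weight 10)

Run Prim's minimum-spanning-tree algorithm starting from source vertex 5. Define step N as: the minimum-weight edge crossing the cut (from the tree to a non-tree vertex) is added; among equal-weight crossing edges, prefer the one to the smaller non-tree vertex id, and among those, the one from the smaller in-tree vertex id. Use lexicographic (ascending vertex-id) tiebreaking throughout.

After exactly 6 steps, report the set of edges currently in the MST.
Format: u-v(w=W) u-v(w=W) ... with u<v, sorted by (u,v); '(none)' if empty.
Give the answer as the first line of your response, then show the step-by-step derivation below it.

0-4(w=3) 1-2(w=3) 2-5(w=4) 4-7(w=3) 5-6(w=4) 5-7(w=1)

step 1: add edge 5-7 (w=1); MST = {5-7(w=1)}
step 2: add edge 4-7 (w=3); MST = {4-7(w=3) 5-7(w=1)}
step 3: add edge 0-4 (w=3); MST = {0-4(w=3) 4-7(w=3) 5-7(w=1)}
step 4: add edge 2-5 (w=4); MST = {0-4(w=3) 2-5(w=4) 4-7(w=3) 5-7(w=1)}
step 5: add edge 1-2 (w=3); MST = {0-4(w=3) 1-2(w=3) 2-5(w=4) 4-7(w=3) 5-7(w=1)}
step 6: add edge 5-6 (w=4); MST = {0-4(w=3) 1-2(w=3) 2-5(w=4) 4-7(w=3) 5-6(w=4) 5-7(w=1)}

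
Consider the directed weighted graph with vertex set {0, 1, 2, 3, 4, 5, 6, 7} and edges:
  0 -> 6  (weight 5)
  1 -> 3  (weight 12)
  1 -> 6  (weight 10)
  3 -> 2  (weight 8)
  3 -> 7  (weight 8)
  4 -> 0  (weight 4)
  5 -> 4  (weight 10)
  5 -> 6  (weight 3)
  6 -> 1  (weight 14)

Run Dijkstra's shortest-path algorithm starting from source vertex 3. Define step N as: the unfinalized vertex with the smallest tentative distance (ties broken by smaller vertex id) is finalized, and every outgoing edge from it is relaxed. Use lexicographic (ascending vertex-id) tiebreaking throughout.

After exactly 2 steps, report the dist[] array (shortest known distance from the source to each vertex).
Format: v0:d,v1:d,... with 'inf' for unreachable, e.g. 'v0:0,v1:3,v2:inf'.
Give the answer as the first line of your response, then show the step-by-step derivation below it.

v0:inf,v1:inf,v2:8,v3:0,v4:inf,v5:inf,v6:inf,v7:8

step 1: dist = v0:inf,v1:inf,v2:8,v3:0,v4:inf,v5:inf,v6:inf,v7:8
step 2: dist = v0:inf,v1:inf,v2:8,v3:0,v4:inf,v5:inf,v6:inf,v7:8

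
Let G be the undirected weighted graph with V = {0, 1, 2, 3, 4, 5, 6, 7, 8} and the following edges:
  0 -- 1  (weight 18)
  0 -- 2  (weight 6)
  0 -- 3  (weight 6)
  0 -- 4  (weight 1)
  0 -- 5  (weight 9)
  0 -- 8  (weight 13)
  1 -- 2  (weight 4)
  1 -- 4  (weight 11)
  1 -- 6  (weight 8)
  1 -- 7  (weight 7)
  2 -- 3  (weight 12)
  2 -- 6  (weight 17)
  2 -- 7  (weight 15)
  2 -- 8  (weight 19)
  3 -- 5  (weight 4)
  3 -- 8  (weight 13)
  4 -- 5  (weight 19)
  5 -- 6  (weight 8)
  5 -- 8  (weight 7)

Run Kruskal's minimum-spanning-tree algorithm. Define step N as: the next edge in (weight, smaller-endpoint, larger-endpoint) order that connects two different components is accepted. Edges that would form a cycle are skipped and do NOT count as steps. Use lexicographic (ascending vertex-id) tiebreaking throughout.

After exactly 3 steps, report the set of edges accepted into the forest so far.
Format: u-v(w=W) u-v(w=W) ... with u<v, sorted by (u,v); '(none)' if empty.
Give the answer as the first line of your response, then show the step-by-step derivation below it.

0-4(w=1) 1-2(w=4) 3-5(w=4)

step 1: add edge 0-4 (w=1); MST = {0-4(w=1)}
step 2: add edge 1-2 (w=4); MST = {0-4(w=1) 1-2(w=4)}
step 3: add edge 3-5 (w=4); MST = {0-4(w=1) 1-2(w=4) 3-5(w=4)}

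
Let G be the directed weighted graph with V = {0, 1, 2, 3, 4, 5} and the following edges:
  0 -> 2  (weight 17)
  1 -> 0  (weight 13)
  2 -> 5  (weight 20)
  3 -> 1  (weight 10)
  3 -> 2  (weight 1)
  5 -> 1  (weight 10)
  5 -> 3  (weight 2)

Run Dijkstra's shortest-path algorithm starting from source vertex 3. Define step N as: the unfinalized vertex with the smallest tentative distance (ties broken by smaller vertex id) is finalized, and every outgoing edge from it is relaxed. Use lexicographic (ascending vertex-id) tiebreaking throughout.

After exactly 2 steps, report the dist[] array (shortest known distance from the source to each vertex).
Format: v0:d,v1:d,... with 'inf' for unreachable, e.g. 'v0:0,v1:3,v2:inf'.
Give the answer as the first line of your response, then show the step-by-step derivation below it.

v0:inf,v1:10,v2:1,v3:0,v4:inf,v5:21

step 1: dist = v0:inf,v1:10,v2:1,v3:0,v4:inf,v5:inf
step 2: dist = v0:inf,v1:10,v2:1,v3:0,v4:inf,v5:21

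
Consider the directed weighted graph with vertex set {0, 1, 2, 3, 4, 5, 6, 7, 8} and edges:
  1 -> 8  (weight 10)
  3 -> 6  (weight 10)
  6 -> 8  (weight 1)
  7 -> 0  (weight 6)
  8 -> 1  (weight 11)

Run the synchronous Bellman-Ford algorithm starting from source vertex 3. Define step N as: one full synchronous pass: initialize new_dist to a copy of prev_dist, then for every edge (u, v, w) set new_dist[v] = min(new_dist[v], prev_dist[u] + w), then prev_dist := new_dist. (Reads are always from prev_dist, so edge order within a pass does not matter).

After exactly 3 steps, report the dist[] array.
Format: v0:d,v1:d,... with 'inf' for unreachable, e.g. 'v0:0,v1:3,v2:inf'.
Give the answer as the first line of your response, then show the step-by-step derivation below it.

v0:inf,v1:22,v2:inf,v3:0,v4:inf,v5:inf,v6:10,v7:inf,v8:11

step 1: dist = v0:inf,v1:inf,v2:inf,v3:0,v4:inf,v5:inf,v6:10,v7:inf,v8:inf
step 2: dist = v0:inf,v1:inf,v2:inf,v3:0,v4:inf,v5:inf,v6:10,v7:inf,v8:11
step 3: dist = v0:inf,v1:22,v2:inf,v3:0,v4:inf,v5:inf,v6:10,v7:inf,v8:11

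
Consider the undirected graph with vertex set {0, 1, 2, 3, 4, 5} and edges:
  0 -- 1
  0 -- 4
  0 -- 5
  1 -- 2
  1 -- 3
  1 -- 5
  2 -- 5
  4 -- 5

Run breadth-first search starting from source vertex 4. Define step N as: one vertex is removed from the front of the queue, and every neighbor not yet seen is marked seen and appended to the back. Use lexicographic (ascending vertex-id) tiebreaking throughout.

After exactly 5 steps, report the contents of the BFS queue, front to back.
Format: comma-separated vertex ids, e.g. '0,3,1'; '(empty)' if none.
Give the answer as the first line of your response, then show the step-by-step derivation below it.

3

step 1: dequeue 4; queue=[0,5]; order=4
step 2: dequeue 0; queue=[5,1]; order=4,0
step 3: dequeue 5; queue=[1,2]; order=4,0,5
step 4: dequeue 1; queue=[2,3]; order=4,0,5,1
step 5: dequeue 2; queue=[3]; order=4,0,5,1,2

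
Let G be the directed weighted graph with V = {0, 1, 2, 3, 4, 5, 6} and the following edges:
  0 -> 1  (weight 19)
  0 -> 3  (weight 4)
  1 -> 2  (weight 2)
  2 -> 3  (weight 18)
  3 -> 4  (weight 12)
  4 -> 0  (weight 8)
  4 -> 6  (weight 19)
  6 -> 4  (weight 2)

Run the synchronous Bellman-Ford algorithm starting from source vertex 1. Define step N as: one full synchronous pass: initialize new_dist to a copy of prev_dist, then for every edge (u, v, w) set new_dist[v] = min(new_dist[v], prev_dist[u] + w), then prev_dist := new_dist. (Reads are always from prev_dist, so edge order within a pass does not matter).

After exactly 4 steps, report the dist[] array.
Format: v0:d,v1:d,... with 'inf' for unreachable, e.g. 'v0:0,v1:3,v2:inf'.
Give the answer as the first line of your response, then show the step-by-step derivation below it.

v0:40,v1:0,v2:2,v3:20,v4:32,v5:inf,v6:51

step 1: dist = v0:inf,v1:0,v2:2,v3:inf,v4:inf,v5:inf,v6:inf
step 2: dist = v0:inf,v1:0,v2:2,v3:20,v4:inf,v5:inf,v6:inf
step 3: dist = v0:inf,v1:0,v2:2,v3:20,v4:32,v5:inf,v6:inf
step 4: dist = v0:40,v1:0,v2:2,v3:20,v4:32,v5:inf,v6:51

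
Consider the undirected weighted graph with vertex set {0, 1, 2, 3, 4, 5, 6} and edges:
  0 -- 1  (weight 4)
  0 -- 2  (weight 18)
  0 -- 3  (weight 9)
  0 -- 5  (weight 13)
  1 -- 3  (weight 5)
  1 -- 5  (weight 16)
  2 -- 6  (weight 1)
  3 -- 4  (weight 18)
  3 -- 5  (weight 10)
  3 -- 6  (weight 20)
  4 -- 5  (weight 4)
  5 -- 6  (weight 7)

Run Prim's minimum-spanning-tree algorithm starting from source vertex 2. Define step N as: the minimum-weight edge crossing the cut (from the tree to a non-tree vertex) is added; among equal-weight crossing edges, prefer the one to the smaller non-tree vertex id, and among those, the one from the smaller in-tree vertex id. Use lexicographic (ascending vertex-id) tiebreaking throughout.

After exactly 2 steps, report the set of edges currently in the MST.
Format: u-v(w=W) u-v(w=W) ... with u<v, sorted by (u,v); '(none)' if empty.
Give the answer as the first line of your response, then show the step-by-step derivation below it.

2-6(w=1) 5-6(w=7)

step 1: add edge 2-6 (w=1); MST = {2-6(w=1)}
step 2: add edge 5-6 (w=7); MST = {2-6(w=1) 5-6(w=7)}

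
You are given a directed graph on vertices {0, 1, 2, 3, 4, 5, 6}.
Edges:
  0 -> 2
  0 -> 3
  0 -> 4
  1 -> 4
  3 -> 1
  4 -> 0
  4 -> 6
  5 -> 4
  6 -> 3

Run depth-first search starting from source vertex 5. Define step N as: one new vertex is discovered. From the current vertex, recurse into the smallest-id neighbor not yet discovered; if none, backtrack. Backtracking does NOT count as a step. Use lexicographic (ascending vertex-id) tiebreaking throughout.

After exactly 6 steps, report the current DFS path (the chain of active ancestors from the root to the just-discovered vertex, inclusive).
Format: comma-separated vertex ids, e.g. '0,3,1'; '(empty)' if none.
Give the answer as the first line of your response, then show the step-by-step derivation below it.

5,4,0,3,1

step 1: discover 5; path=5; order=5
step 2: discover 4; path=5>4; order=5,4
step 3: discover 0; path=5>4>0; order=5,4,0
step 4: discover 2; path=5>4>0>2; order=5,4,0,2
step 5: discover 3; path=5>4>0>3; order=5,4,0,2,3
step 6: discover 1; path=5>4>0>3>1; order=5,4,0,2,3,1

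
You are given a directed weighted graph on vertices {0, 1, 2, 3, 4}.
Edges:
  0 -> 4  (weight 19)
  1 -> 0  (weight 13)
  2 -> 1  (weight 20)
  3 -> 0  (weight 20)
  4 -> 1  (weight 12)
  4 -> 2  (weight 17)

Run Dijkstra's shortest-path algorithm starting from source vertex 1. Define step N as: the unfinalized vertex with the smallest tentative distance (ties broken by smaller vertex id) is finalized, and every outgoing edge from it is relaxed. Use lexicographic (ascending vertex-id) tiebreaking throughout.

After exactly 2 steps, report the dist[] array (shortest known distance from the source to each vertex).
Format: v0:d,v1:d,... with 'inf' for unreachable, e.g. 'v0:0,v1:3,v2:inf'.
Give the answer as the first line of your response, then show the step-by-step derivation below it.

v0:13,v1:0,v2:inf,v3:inf,v4:32

step 1: dist = v0:13,v1:0,v2:inf,v3:inf,v4:inf
step 2: dist = v0:13,v1:0,v2:inf,v3:inf,v4:32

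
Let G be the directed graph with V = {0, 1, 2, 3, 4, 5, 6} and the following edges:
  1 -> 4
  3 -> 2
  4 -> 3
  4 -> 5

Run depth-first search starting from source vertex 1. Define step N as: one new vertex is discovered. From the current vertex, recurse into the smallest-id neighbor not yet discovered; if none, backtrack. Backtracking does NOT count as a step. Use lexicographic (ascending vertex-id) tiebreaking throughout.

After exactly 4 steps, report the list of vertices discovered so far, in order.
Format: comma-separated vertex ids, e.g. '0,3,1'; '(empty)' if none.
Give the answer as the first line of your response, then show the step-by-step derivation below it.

1,4,3,2

step 1: discover 1; path=1; order=1
step 2: discover 4; path=1>4; order=1,4
step 3: discover 3; path=1>4>3; order=1,4,3
step 4: discover 2; path=1>4>3>2; order=1,4,3,2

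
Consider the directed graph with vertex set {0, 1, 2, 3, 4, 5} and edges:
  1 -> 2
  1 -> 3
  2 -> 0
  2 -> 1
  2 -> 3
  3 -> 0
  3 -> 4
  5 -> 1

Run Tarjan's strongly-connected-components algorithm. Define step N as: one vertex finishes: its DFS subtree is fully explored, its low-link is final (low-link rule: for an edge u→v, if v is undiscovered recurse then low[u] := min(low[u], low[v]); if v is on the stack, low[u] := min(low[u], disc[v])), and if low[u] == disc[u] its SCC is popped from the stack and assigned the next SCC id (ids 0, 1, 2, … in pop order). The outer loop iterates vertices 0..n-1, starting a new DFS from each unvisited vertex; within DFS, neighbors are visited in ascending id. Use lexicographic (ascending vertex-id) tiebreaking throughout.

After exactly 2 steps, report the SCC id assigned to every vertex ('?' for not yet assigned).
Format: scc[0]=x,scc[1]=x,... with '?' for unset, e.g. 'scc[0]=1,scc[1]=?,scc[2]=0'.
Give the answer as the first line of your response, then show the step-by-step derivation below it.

scc[0]=0,scc[1]=?,scc[2]=?,scc[3]=?,scc[4]=1,scc[5]=?

step 1: low=(low[0]=0,low[1]=?,low[2]=?,low[3]=?,low[4]=?,low[5]=?); scc=(scc[0]=0,scc[1]=?,scc[2]=?,scc[3]=?,scc[4]=?,scc[5]=?)
step 2: low=(low[0]=0,low[1]=1,low[2]=1,low[3]=3,low[4]=4,low[5]=?); scc=(scc[0]=0,scc[1]=?,scc[2]=?,scc[3]=?,scc[4]=1,scc[5]=?)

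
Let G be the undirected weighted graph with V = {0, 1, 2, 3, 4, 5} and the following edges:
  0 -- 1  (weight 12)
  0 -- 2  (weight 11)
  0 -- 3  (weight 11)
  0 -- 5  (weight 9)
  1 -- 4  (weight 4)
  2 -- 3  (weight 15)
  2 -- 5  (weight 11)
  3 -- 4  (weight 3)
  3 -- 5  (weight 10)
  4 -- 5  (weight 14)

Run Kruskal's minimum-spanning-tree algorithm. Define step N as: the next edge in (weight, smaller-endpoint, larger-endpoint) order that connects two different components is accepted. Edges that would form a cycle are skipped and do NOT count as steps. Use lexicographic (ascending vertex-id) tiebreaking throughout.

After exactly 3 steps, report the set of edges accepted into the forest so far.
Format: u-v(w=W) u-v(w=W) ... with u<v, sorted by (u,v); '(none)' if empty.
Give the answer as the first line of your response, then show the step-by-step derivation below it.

0-5(w=9) 1-4(w=4) 3-4(w=3)

step 1: add edge 3-4 (w=3); MST = {3-4(w=3)}
step 2: add edge 1-4 (w=4); MST = {1-4(w=4) 3-4(w=3)}
step 3: add edge 0-5 (w=9); MST = {0-5(w=9) 1-4(w=4) 3-4(w=3)}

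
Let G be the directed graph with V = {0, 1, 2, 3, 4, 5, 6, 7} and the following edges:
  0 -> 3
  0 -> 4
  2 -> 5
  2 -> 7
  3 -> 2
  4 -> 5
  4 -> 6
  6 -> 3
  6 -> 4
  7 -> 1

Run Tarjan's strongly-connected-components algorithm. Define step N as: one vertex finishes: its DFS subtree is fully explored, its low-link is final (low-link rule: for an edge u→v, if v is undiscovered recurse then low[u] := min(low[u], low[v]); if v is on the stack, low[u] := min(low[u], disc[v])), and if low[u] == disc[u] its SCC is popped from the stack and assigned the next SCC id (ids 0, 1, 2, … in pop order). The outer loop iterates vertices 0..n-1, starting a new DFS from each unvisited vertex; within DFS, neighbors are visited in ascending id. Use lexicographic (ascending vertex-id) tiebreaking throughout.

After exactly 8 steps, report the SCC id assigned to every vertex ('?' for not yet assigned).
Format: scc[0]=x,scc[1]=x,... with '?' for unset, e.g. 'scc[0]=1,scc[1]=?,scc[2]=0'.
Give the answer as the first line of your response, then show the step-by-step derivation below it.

scc[0]=6,scc[1]=1,scc[2]=3,scc[3]=4,scc[4]=5,scc[5]=0,scc[6]=5,scc[7]=2

step 1: low=(low[0]=0,low[1]=?,low[2]=2,low[3]=1,low[4]=?,low[5]=3,low[6]=?,low[7]=?); scc=(scc[0]=?,scc[1]=?,scc[2]=?,scc[3]=?,scc[4]=?,scc[5]=0,scc[6]=?,scc[7]=?)
step 2: low=(low[0]=0,low[1]=5,low[2]=2,low[3]=1,low[4]=?,low[5]=3,low[6]=?,low[7]=4); scc=(scc[0]=?,scc[1]=1,scc[2]=?,scc[3]=?,scc[4]=?,scc[5]=0,scc[6]=?,scc[7]=?)
step 3: low=(low[0]=0,low[1]=5,low[2]=2,low[3]=1,low[4]=?,low[5]=3,low[6]=?,low[7]=4); scc=(scc[0]=?,scc[1]=1,scc[2]=?,scc[3]=?,scc[4]=?,scc[5]=0,scc[6]=?,scc[7]=2)
step 4: low=(low[0]=0,low[1]=5,low[2]=2,low[3]=1,low[4]=?,low[5]=3,low[6]=?,low[7]=4); scc=(scc[0]=?,scc[1]=1,scc[2]=3,scc[3]=?,scc[4]=?,scc[5]=0,scc[6]=?,scc[7]=2)
step 5: low=(low[0]=0,low[1]=5,low[2]=2,low[3]=1,low[4]=?,low[5]=3,low[6]=?,low[7]=4); scc=(scc[0]=?,scc[1]=1,scc[2]=3,scc[3]=4,scc[4]=?,scc[5]=0,scc[6]=?,scc[7]=2)
step 6: low=(low[0]=0,low[1]=5,low[2]=2,low[3]=1,low[4]=6,low[5]=3,low[6]=6,low[7]=4); scc=(scc[0]=?,scc[1]=1,scc[2]=3,scc[3]=4,scc[4]=?,scc[5]=0,scc[6]=?,scc[7]=2)
step 7: low=(low[0]=0,low[1]=5,low[2]=2,low[3]=1,low[4]=6,low[5]=3,low[6]=6,low[7]=4); scc=(scc[0]=?,scc[1]=1,scc[2]=3,scc[3]=4,scc[4]=5,scc[5]=0,scc[6]=5,scc[7]=2)
step 8: low=(low[0]=0,low[1]=5,low[2]=2,low[3]=1,low[4]=6,low[5]=3,low[6]=6,low[7]=4); scc=(scc[0]=6,scc[1]=1,scc[2]=3,scc[3]=4,scc[4]=5,scc[5]=0,scc[6]=5,scc[7]=2)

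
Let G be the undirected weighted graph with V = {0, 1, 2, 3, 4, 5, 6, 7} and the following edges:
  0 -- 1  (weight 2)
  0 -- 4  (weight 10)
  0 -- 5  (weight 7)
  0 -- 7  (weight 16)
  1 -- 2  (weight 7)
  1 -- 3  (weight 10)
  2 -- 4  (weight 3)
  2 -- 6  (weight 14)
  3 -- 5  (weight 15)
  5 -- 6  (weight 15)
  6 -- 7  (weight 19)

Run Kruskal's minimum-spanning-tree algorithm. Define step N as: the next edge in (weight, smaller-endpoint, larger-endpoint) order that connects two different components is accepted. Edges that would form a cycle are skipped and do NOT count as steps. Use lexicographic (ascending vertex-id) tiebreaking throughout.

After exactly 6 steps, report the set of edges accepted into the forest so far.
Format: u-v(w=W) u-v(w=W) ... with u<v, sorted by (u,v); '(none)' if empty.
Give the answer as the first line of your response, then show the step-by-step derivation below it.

0-1(w=2) 0-5(w=7) 1-2(w=7) 1-3(w=10) 2-4(w=3) 2-6(w=14)

step 1: add edge 0-1 (w=2); MST = {0-1(w=2)}
step 2: add edge 2-4 (w=3); MST = {0-1(w=2) 2-4(w=3)}
step 3: add edge 0-5 (w=7); MST = {0-1(w=2) 0-5(w=7) 2-4(w=3)}
step 4: add edge 1-2 (w=7); MST = {0-1(w=2) 0-5(w=7) 1-2(w=7) 2-4(w=3)}
step 5: add edge 1-3 (w=10); MST = {0-1(w=2) 0-5(w=7) 1-2(w=7) 1-3(w=10) 2-4(w=3)}
step 6: add edge 2-6 (w=14); MST = {0-1(w=2) 0-5(w=7) 1-2(w=7) 1-3(w=10) 2-4(w=3) 2-6(w=14)}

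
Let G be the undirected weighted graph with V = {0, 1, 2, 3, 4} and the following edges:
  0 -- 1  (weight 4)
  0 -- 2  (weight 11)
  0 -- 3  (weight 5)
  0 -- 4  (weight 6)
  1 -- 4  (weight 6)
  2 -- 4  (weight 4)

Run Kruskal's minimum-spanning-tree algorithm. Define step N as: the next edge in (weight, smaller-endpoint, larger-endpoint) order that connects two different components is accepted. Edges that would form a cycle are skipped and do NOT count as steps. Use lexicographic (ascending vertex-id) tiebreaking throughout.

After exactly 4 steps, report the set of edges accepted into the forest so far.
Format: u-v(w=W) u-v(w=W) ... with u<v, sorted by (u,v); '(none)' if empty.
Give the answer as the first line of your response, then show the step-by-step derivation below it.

0-1(w=4) 0-3(w=5) 0-4(w=6) 2-4(w=4)

step 1: add edge 0-1 (w=4); MST = {0-1(w=4)}
step 2: add edge 2-4 (w=4); MST = {0-1(w=4) 2-4(w=4)}
step 3: add edge 0-3 (w=5); MST = {0-1(w=4) 0-3(w=5) 2-4(w=4)}
step 4: add edge 0-4 (w=6); MST = {0-1(w=4) 0-3(w=5) 0-4(w=6) 2-4(w=4)}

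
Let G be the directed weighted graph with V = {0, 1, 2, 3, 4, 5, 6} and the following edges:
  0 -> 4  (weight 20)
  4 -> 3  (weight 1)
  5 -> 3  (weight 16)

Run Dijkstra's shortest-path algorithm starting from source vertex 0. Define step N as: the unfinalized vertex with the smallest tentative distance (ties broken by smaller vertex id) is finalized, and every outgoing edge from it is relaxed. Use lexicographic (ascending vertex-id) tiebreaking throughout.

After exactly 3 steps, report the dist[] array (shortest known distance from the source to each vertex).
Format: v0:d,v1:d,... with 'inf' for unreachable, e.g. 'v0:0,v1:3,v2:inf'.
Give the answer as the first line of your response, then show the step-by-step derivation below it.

v0:0,v1:inf,v2:inf,v3:21,v4:20,v5:inf,v6:inf

step 1: dist = v0:0,v1:inf,v2:inf,v3:inf,v4:20,v5:inf,v6:inf
step 2: dist = v0:0,v1:inf,v2:inf,v3:21,v4:20,v5:inf,v6:inf
step 3: dist = v0:0,v1:inf,v2:inf,v3:21,v4:20,v5:inf,v6:inf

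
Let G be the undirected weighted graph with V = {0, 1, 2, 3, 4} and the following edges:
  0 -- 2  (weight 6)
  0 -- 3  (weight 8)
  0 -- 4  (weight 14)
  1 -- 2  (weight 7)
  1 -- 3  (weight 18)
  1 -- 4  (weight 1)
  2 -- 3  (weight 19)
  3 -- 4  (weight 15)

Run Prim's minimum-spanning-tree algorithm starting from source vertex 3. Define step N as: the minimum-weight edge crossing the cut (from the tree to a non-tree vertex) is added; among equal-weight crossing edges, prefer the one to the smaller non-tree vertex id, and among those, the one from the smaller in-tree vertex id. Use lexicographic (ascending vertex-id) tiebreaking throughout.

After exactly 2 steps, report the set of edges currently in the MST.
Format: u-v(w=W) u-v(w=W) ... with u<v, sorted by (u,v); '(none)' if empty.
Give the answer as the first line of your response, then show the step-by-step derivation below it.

0-2(w=6) 0-3(w=8)

step 1: add edge 0-3 (w=8); MST = {0-3(w=8)}
step 2: add edge 0-2 (w=6); MST = {0-2(w=6) 0-3(w=8)}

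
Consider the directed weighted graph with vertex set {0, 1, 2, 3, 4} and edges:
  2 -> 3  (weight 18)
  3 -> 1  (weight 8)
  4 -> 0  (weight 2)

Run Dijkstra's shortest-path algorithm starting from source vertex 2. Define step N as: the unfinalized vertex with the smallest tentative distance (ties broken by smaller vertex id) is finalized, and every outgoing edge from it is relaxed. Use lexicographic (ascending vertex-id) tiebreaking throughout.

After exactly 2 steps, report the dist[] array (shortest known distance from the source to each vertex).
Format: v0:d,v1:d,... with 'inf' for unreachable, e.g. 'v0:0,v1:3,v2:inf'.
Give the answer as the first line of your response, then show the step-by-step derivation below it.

v0:inf,v1:26,v2:0,v3:18,v4:inf

step 1: dist = v0:inf,v1:inf,v2:0,v3:18,v4:inf
step 2: dist = v0:inf,v1:26,v2:0,v3:18,v4:inf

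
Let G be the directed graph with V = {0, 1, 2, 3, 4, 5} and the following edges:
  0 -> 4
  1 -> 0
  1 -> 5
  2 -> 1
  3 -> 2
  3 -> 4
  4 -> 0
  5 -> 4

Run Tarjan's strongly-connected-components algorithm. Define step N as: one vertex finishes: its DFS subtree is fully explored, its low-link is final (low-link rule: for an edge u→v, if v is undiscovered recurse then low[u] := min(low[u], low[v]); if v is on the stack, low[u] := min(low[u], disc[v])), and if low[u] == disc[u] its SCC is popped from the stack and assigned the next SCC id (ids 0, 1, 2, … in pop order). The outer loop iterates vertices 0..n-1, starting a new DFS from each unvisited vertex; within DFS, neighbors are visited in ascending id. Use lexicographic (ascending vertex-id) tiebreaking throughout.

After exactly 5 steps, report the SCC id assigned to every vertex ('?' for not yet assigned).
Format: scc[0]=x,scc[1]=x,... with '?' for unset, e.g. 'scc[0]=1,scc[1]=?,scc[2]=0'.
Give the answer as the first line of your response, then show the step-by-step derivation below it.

scc[0]=0,scc[1]=2,scc[2]=3,scc[3]=?,scc[4]=0,scc[5]=1

step 1: low=(low[0]=0,low[1]=?,low[2]=?,low[3]=?,low[4]=0,low[5]=?); scc=(scc[0]=?,scc[1]=?,scc[2]=?,scc[3]=?,scc[4]=?,scc[5]=?)
step 2: low=(low[0]=0,low[1]=?,low[2]=?,low[3]=?,low[4]=0,low[5]=?); scc=(scc[0]=0,scc[1]=?,scc[2]=?,scc[3]=?,scc[4]=0,scc[5]=?)
step 3: low=(low[0]=0,low[1]=2,low[2]=?,low[3]=?,low[4]=0,low[5]=3); scc=(scc[0]=0,scc[1]=?,scc[2]=?,scc[3]=?,scc[4]=0,scc[5]=1)
step 4: low=(low[0]=0,low[1]=2,low[2]=?,low[3]=?,low[4]=0,low[5]=3); scc=(scc[0]=0,scc[1]=2,scc[2]=?,scc[3]=?,scc[4]=0,scc[5]=1)
step 5: low=(low[0]=0,low[1]=2,low[2]=4,low[3]=?,low[4]=0,low[5]=3); scc=(scc[0]=0,scc[1]=2,scc[2]=3,scc[3]=?,scc[4]=0,scc[5]=1)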